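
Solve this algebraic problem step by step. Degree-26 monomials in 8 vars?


C(d+n-1,n-1)=C(33,7)=4272048


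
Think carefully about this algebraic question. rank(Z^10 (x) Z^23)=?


rank(M(x)N) = rank(M)*rank(N)
10*23 = 230


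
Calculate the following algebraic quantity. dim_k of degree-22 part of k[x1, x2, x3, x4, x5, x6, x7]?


C(d+n-1,n-1)=C(28,6)=376740


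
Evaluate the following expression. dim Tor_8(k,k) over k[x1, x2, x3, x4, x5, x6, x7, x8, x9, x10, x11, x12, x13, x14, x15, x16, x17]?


Koszul: C(n,i)=C(17,8)=24310


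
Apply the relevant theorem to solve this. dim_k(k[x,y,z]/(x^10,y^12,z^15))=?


Basis: x^iy^jz^k, i<10,j<12,k<15
10*12*15=1800


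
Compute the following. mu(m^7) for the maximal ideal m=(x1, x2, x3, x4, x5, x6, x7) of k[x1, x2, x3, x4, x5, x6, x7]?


Graded Nakayama: mu(m^d) = dim_k (m^d/m^(d+1)) = #degree-7 monomials in 7 vars
C(n+d-1,d)=C(13,7)=1716


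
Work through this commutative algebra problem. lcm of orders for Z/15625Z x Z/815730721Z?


Exponent = lcm of the cyclic orders; pairwise coprime => product.
5^6*13^8=15625*815730721=12745792515625


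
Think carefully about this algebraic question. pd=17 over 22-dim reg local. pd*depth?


pd+depth=22
depth=22-17=5
pd*depth=17*5=85


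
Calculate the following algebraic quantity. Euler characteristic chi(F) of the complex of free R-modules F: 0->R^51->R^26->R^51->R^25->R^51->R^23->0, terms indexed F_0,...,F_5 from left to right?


chi = sum (-1)^i * rank:
(-1)^0*51=51
(-1)^1*26=-26
(-1)^2*51=51
(-1)^3*25=-25
(-1)^4*51=51
(-1)^5*23=-23
chi=79


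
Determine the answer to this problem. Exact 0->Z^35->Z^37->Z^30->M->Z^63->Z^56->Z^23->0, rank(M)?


Alt sum=0:
(-1)^0*35 + (-1)^1*37 + (-1)^2*30 + (-1)^3*? + (-1)^4*63 + (-1)^5*56 + (-1)^6*23=0
rank(M)=58


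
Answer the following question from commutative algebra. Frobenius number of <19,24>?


gcd(19,24)=1 => F=ab-a-b=19*24-19-24=456-43=413


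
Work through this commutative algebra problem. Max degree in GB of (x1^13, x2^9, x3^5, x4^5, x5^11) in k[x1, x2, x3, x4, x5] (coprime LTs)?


Pure powers, coprime LTs => already GB.
Degrees: 13, 9, 5, 5, 11
Max=13


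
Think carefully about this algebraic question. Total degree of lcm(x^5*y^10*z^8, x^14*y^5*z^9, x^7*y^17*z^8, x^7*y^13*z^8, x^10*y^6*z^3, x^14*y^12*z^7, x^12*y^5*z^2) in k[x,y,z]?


lcm = componentwise max:
x: max(5,14,7,7,10,14,12)=14
y: max(10,5,17,13,6,12,5)=17
z: max(8,9,8,8,3,7,2)=9
Total=14+17+9=40


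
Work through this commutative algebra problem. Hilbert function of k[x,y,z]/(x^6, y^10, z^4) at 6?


Need i<6, j<10, k<4 with i+j+k=6.
For each i, j ranges over max(0,6-i-3)..min(9,6-i):
  i=0: j in [3,6] -> 4
  i=1: j in [2,5] -> 4
  i=2: j in [1,4] -> 4
  i=3: j in [0,3] -> 4
  i=4: j in [0,2] -> 3
  i=5: j in [0,1] -> 2
H(6) = 4+4+4+4+3+2 = 21


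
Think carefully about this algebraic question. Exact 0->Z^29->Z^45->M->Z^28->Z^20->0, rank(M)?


Alt sum=0:
(-1)^0*29 + (-1)^1*45 + (-1)^2*? + (-1)^3*28 + (-1)^4*20=0
rank(M)=24


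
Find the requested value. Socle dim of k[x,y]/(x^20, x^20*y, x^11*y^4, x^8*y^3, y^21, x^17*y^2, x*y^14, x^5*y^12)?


Socle = ann(m) = span of standard monomials u with x*u, y*u in I (staircase corners).
Redundant generators: x^20*y, x^11*y^4
Minimal generators: x^20, x^17*y^2, x^8*y^3, x^5*y^12, x*y^14, y^21
Corners: y^20, x^4y^13, x^7y^11, x^16y^2, x^19y
Socle dim=5


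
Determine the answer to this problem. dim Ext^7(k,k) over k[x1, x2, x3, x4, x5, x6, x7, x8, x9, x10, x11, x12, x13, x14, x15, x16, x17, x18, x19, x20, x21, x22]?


C(n,i)=C(22,7)=170544


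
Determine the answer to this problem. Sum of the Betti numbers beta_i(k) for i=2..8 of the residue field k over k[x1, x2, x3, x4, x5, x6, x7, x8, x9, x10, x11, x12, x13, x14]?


Koszul resolution: beta_i(k)=C(n,i), n=14
C(14,2)=91, C(14,3)=364, C(14,4)=1001, C(14,5)=2002, C(14,6)=3003, C(14,7)=3432, C(14,8)=3003
Sum=12896


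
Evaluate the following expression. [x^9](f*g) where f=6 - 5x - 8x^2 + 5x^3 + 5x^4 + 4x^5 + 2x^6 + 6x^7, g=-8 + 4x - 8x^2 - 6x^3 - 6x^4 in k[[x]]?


[x^9] = sum a_i*b_j, i+j=9
  4*-6=-24
  2*-6=-12
  6*-8=-48
Sum=-84


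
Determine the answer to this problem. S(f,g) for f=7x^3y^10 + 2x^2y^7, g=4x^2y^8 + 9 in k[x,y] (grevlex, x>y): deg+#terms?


LT(f)=7x^3y^10, LT(g)=4x^2y^8
lcm(LM)=x^3y^10
S(f,g) (scaled by 28 to clear denominators) = 4*f - 7xy^2*g = 8x^2y^7 - 63xy^2
2 terms, deg 9.
9+2=11


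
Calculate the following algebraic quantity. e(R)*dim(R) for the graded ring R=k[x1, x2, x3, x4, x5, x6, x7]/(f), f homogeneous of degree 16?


e(R)=deg(f)=16, dim(R)=7-1=6
e*dim=16*6=96


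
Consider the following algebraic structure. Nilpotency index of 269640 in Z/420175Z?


269640^k mod 420175:
k=1: 269640
k=2: 328300
k=3: 343000
k=4: 120050
k=5: 0
First zero at k = 5


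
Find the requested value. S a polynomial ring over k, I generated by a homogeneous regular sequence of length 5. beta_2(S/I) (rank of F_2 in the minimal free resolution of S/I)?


Regular sequence => Koszul complex is the minimal free resolution.
Syz_1 minimally generated by Koszul relations f_i*e_j - f_j*e_i (i<j): mu(Syz_1) = beta_2 = C(m,2) = m(m-1)/2
m=5
5*4/2 = 10


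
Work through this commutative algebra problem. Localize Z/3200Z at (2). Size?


2-primary part: 3200=2^7*25
Size=2^7=128


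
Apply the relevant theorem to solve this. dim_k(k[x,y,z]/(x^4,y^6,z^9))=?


Basis: x^iy^jz^k, i<4,j<6,k<9
4*6*9=216


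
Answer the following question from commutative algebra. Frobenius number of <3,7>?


gcd(3,7)=1 => F=ab-a-b=3*7-3-7=21-10=11


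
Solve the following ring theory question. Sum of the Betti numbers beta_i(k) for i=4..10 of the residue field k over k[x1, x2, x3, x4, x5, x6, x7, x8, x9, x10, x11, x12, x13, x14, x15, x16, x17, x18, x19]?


Koszul resolution: beta_i(k)=C(n,i), n=19
C(19,4)=3876, C(19,5)=11628, C(19,6)=27132, C(19,7)=50388, C(19,8)=75582, C(19,9)=92378, C(19,10)=92378
Sum=353362


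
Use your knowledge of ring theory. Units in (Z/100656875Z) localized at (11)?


Local ring = Z/161051Z.
phi(161051) = 11^4*(11-1) = 146410


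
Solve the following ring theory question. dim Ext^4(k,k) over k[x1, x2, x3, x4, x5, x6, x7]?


C(n,i)=C(7,4)=35


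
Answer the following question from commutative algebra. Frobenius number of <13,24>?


gcd(13,24)=1 => F=ab-a-b=13*24-13-24=312-37=275


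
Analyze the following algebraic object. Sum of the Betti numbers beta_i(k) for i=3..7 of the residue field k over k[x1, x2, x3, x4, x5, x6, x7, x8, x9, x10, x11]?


Koszul resolution: beta_i(k)=C(n,i), n=11
C(11,3)=165, C(11,4)=330, C(11,5)=462, C(11,6)=462, C(11,7)=330
Sum=1749


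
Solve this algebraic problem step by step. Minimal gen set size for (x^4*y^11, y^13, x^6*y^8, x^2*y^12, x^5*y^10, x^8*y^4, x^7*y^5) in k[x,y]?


Remove redundant (divisible by others).
Min: x^8*y^4, x^7*y^5, x^6*y^8, x^5*y^10, x^4*y^11, x^2*y^12, y^13
Count=7


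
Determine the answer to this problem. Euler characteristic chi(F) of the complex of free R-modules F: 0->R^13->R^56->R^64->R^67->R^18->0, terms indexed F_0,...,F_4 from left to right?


chi = sum (-1)^i * rank:
(-1)^0*13=13
(-1)^1*56=-56
(-1)^2*64=64
(-1)^3*67=-67
(-1)^4*18=18
chi=-28


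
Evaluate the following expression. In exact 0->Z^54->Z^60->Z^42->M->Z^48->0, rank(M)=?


Alt sum=0:
(-1)^0*54 + (-1)^1*60 + (-1)^2*42 + (-1)^3*? + (-1)^4*48=0
rank(M)=84


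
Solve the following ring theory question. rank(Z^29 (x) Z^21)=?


rank(M(x)N) = rank(M)*rank(N)
29*21 = 609


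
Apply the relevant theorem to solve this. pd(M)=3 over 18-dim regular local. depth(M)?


pd+depth=depth(R)=18
depth=18-3=15


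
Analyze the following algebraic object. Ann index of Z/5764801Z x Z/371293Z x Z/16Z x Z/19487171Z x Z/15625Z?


Exponent = lcm of the cyclic orders; pairwise coprime => product.
7^8*13^5*2^4*11^7*5^6=5764801*371293*16*19487171*15625=10427732611309389125750000


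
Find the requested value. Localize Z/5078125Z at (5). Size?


5-primary part: 5078125=5^8*13
Size=5^8=390625


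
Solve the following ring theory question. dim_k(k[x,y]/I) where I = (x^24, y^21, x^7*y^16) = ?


k[x,y]/I, I = (x^24, y^21, x^7*y^16)
Rect: 24x21=504. Corner: (24-7)x(21-16)=85.
dim = 504-85 = 419


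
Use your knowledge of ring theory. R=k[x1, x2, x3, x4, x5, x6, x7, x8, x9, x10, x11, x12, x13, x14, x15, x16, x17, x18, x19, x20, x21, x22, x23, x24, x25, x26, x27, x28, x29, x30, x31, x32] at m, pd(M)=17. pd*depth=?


pd+depth=32
depth=32-17=15
pd*depth=17*15=255


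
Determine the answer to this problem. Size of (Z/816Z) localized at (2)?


2-primary part: 816=2^4*51
Size=2^4=16


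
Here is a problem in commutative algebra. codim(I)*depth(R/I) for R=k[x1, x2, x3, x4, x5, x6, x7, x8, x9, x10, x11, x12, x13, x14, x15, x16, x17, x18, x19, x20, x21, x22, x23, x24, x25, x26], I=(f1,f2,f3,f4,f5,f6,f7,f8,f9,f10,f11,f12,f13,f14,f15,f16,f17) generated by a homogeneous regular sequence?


codim=17, depth=dim(R/I)=26-17=9
Product=17*9=153


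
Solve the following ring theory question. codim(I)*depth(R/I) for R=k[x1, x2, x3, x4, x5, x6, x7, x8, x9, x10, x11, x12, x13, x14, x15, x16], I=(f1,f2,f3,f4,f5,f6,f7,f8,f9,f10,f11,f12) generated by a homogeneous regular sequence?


codim=12, depth=dim(R/I)=16-12=4
Product=12*4=48


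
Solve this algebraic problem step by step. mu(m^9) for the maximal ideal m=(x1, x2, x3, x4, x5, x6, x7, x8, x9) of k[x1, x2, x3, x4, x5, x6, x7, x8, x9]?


Graded Nakayama: mu(m^d) = dim_k (m^d/m^(d+1)) = #degree-9 monomials in 9 vars
C(n+d-1,d)=C(17,9)=24310


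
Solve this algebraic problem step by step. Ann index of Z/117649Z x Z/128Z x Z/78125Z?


Exponent = lcm of the cyclic orders; pairwise coprime => product.
7^6*2^7*5^7=117649*128*78125=1176490000000


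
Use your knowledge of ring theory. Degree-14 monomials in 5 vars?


C(d+n-1,n-1)=C(18,4)=3060


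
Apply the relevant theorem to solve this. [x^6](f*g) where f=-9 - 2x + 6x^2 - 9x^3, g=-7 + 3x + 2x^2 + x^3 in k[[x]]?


[x^6] = sum a_i*b_j, i+j=6
  -9*1=-9
Sum=-9


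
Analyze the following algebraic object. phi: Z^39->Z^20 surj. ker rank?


rank(ker) = 39-20 = 19


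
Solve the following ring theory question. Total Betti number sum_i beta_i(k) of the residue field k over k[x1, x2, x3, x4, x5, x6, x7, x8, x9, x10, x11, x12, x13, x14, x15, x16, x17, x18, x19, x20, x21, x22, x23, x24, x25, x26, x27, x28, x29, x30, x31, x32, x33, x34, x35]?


Koszul resolution: beta_i(k)=C(n,i), n=35
sum_i C(35,i) = 2^35 = 34359738368


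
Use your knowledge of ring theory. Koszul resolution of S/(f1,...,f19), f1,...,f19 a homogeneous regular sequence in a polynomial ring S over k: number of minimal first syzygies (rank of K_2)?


Regular sequence => Koszul complex is the minimal free resolution.
Syz_1 minimally generated by Koszul relations f_i*e_j - f_j*e_i (i<j): mu(Syz_1) = beta_2 = C(m,2) = m(m-1)/2
m=19
19*18/2 = 171


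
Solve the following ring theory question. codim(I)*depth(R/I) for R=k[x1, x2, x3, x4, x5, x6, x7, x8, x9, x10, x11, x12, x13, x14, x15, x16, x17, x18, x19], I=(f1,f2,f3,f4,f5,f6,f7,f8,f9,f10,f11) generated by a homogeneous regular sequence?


codim=11, depth=dim(R/I)=19-11=8
Product=11*8=88


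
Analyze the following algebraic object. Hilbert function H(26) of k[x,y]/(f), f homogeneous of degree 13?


H(t)=d for t>=d-1.
d=13, t=26
H(26)=13


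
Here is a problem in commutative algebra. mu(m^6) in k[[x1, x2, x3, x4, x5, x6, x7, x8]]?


C(n+d-1,d)=C(13,6)=1716


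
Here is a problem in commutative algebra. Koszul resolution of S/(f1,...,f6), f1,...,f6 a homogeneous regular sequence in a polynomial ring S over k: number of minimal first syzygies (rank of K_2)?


Regular sequence => Koszul complex is the minimal free resolution.
Syz_1 minimally generated by Koszul relations f_i*e_j - f_j*e_i (i<j): mu(Syz_1) = beta_2 = C(m,2) = m(m-1)/2
m=6
6*5/2 = 15


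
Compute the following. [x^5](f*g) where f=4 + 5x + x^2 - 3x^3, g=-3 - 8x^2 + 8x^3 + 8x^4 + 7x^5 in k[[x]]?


[x^5] = sum a_i*b_j, i+j=5
  4*7=28
  5*8=40
  1*8=8
  -3*-8=24
Sum=100


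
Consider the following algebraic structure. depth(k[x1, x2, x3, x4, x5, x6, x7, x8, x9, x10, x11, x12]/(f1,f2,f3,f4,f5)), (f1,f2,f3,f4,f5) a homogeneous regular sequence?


depth(R)=12
depth(R/I)=12-5=7


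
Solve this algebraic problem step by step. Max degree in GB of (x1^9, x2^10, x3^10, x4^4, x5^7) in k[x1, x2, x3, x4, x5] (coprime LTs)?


Pure powers, coprime LTs => already GB.
Degrees: 9, 10, 10, 4, 7
Max=10


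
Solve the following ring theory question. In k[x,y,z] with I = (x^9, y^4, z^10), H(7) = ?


Need i<9, j<4, k<10 with i+j+k=7.
For each i, j ranges over max(0,7-i-9)..min(3,7-i):
  i=0: j in [0,3] -> 4
  i=1: j in [0,3] -> 4
  i=2: j in [0,3] -> 4
  i=3: j in [0,3] -> 4
  i=4: j in [0,3] -> 4
  i=5: j in [0,2] -> 3
  i=6: j in [0,1] -> 2
  i=7: j in [0,0] -> 1
H(7) = 4+4+4+4+4+3+2+1 = 26


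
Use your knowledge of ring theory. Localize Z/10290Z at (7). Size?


7-primary part: 10290=7^3*30
Size=7^3=343


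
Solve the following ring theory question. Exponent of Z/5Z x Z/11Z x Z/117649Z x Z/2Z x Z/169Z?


Exponent = lcm of the cyclic orders; pairwise coprime => product.
5^1*11^1*7^6*2^1*13^2=5*11*117649*2*169=2187094910


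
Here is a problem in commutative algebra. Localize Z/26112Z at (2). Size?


2-primary part: 26112=2^9*51
Size=2^9=512


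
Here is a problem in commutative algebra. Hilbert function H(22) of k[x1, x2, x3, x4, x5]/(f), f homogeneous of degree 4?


C(26,4)-C(22,4)=14950-7315=7635


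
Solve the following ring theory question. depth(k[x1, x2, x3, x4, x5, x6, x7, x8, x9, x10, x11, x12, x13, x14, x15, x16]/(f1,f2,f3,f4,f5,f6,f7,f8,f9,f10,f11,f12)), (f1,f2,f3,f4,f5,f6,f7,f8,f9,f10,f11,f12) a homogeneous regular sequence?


depth(R)=16
depth(R/I)=16-12=4


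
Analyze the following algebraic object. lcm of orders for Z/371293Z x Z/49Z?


Exponent = lcm of the cyclic orders; pairwise coprime => product.
13^5*7^2=371293*49=18193357


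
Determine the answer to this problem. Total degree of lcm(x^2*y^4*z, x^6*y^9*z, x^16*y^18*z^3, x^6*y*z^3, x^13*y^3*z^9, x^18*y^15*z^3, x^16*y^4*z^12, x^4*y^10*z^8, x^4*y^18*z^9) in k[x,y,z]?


lcm = componentwise max:
x: max(2,6,16,6,13,18,16,4,4)=18
y: max(4,9,18,1,3,15,4,10,18)=18
z: max(1,1,3,3,9,3,12,8,9)=12
Total=18+18+12=48


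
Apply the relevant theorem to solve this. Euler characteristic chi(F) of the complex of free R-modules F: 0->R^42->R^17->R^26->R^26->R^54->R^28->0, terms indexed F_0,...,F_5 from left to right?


chi = sum (-1)^i * rank:
(-1)^0*42=42
(-1)^1*17=-17
(-1)^2*26=26
(-1)^3*26=-26
(-1)^4*54=54
(-1)^5*28=-28
chi=51


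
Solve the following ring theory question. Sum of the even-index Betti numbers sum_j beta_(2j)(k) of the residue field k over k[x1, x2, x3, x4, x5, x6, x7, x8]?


Koszul resolution: beta_i(k)=C(n,i), n=8
sum_even C(8,i) = 2^(n-1) = 2^7 = 128


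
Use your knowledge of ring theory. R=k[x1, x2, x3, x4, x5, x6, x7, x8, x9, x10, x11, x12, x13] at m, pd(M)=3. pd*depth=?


pd+depth=13
depth=13-3=10
pd*depth=3*10=30


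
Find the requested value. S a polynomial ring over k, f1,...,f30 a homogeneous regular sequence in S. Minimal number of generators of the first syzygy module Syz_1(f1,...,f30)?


Regular sequence => Koszul complex is the minimal free resolution.
Syz_1 minimally generated by Koszul relations f_i*e_j - f_j*e_i (i<j): mu(Syz_1) = beta_2 = C(m,2) = m(m-1)/2
m=30
30*29/2 = 435


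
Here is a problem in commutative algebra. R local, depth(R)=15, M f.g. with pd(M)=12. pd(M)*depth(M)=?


pd+depth=15
depth=15-12=3
pd*depth=12*3=36


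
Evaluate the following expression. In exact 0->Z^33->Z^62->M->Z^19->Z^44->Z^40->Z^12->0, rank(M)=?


Alt sum=0:
(-1)^0*33 + (-1)^1*62 + (-1)^2*? + (-1)^3*19 + (-1)^4*44 + (-1)^5*40 + (-1)^6*12=0
rank(M)=32


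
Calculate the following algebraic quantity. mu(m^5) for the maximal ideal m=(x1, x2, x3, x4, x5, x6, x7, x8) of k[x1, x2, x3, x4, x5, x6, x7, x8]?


Graded Nakayama: mu(m^d) = dim_k (m^d/m^(d+1)) = #degree-5 monomials in 8 vars
C(n+d-1,d)=C(12,5)=792


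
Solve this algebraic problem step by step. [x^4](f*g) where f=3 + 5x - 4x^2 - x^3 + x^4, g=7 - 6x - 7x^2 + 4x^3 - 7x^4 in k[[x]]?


[x^4] = sum a_i*b_j, i+j=4
  3*-7=-21
  5*4=20
  -4*-7=28
  -1*-6=6
  1*7=7
Sum=40


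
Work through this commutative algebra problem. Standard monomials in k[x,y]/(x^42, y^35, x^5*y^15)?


k[x,y]/I, I = (x^42, y^35, x^5*y^15)
Rect: 42x35=1470. Corner: (42-5)x(35-15)=740.
dim = 1470-740 = 730


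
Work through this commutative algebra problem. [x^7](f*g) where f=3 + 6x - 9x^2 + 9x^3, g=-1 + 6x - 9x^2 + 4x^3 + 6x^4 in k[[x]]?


[x^7] = sum a_i*b_j, i+j=7
  9*6=54
Sum=54


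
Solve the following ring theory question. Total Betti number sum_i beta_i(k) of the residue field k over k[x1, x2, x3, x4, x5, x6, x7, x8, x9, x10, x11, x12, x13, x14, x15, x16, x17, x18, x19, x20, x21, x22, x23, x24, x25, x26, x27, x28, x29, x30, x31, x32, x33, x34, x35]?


Koszul resolution: beta_i(k)=C(n,i), n=35
sum_i C(35,i) = 2^35 = 34359738368


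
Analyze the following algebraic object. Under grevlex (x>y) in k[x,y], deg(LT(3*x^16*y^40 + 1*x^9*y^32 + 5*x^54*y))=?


LT: 3*x^16*y^40
deg_x=16, deg_y=40
Total=16+40=56


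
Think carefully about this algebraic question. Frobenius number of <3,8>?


gcd(3,8)=1 => F=ab-a-b=3*8-3-8=24-11=13


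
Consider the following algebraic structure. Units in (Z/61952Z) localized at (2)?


Local ring = Z/512Z.
phi(512) = 2^8*(2-1) = 256


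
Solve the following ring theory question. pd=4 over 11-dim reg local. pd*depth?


pd+depth=11
depth=11-4=7
pd*depth=4*7=28


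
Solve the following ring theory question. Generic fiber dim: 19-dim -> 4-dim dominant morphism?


dim(fiber)=dim(X)-dim(Y)=19-4=15


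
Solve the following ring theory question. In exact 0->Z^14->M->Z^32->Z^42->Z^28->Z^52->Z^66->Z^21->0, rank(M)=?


Alt sum=0:
(-1)^0*14 + (-1)^1*? + (-1)^2*32 + (-1)^3*42 + (-1)^4*28 + (-1)^5*52 + (-1)^6*66 + (-1)^7*21=0
rank(M)=25


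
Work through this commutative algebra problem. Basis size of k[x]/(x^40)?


Basis: 1,x,...,x^39
dim=40


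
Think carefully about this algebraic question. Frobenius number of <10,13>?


gcd(10,13)=1 => F=ab-a-b=10*13-10-13=130-23=107


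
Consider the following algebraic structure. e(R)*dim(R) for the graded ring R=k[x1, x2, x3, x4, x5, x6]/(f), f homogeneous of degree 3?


e(R)=deg(f)=3, dim(R)=6-1=5
e*dim=3*5=15


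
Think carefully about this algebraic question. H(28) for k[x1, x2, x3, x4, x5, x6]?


C(d+n-1,n-1)=C(33,5)=237336


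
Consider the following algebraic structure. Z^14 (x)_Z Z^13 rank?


rank(M(x)N) = rank(M)*rank(N)
14*13 = 182


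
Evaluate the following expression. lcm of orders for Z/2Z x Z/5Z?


Exponent = lcm of the cyclic orders; pairwise coprime => product.
2^1*5^1=2*5=10


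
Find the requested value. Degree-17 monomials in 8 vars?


C(d+n-1,n-1)=C(24,7)=346104


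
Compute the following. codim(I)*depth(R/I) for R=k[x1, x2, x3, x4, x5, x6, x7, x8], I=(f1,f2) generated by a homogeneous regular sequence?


codim=2, depth=dim(R/I)=8-2=6
Product=2*6=12


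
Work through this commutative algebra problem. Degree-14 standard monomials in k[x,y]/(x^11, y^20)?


k[x,y], I = (x^11, y^20), d = 14
Need i < 11 and d-i < 20.
Range: 0 <= i <= 10.
H(14) = 11


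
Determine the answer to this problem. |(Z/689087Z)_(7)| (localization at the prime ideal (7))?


7-primary part: 689087=7^5*41
Size=7^5=16807


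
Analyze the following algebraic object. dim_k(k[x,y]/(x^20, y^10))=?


Basis: x^i*y^j, i<20, j<10
20*10=200


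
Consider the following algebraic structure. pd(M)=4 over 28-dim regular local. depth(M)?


pd+depth=depth(R)=28
depth=28-4=24


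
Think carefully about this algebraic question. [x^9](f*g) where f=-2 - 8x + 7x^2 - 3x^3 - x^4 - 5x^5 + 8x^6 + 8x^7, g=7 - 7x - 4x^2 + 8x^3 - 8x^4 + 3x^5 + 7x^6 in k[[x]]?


[x^9] = sum a_i*b_j, i+j=9
  -3*7=-21
  -1*3=-3
  -5*-8=40
  8*8=64
  8*-4=-32
Sum=48


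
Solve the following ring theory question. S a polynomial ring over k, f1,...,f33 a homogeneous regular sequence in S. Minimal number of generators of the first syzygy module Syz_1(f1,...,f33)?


Regular sequence => Koszul complex is the minimal free resolution.
Syz_1 minimally generated by Koszul relations f_i*e_j - f_j*e_i (i<j): mu(Syz_1) = beta_2 = C(m,2) = m(m-1)/2
m=33
33*32/2 = 528


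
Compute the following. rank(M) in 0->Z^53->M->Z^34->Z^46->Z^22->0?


Alt sum=0:
(-1)^0*53 + (-1)^1*? + (-1)^2*34 + (-1)^3*46 + (-1)^4*22=0
rank(M)=63


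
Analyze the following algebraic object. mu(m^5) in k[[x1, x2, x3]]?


C(n+d-1,d)=C(7,5)=21


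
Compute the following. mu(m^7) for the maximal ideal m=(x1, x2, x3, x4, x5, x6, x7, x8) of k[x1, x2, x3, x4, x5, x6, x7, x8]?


Graded Nakayama: mu(m^d) = dim_k (m^d/m^(d+1)) = #degree-7 monomials in 8 vars
C(n+d-1,d)=C(14,7)=3432


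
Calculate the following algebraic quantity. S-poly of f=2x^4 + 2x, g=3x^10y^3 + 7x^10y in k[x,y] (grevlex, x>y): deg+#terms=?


LT(f)=2x^4, LT(g)=3x^10y^3
lcm(LM)=x^10y^3
S(f,g) (scaled by 6 to clear denominators) = 3x^6y^3*f - 2*g = -14x^10y + 6x^7y^3
2 terms, deg 11.
11+2=13


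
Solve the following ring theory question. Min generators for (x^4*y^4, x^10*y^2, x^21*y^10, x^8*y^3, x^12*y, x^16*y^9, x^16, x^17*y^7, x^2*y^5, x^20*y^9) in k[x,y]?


Remove redundant (divisible by others).
x^17*y^7 redundant.
x^21*y^10 redundant.
x^20*y^9 redundant.
x^16*y^9 redundant.
Min: x^16, x^12*y, x^10*y^2, x^8*y^3, x^4*y^4, x^2*y^5
Count=6


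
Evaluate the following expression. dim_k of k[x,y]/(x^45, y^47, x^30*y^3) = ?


k[x,y]/I, I = (x^45, y^47, x^30*y^3)
Rect: 45x47=2115. Corner: (45-30)x(47-3)=660.
dim = 2115-660 = 1455


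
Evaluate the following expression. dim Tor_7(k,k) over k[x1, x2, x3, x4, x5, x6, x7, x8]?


Koszul: C(n,i)=C(8,7)=8


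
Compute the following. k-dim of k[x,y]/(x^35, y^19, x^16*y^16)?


k[x,y]/I, I = (x^35, y^19, x^16*y^16)
Rect: 35x19=665. Corner: (35-16)x(19-16)=57.
dim = 665-57 = 608


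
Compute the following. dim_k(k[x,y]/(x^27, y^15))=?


Basis: x^i*y^j, i<27, j<15
27*15=405


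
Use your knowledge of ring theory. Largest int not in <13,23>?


gcd(13,23)=1 => F=ab-a-b=13*23-13-23=299-36=263


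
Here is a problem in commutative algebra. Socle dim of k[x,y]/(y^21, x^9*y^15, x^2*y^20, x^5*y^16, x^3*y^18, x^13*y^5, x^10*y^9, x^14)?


Socle = ann(m) = span of standard monomials u with x*u, y*u in I (staircase corners).
Minimal generators: x^14, x^13*y^5, x^10*y^9, x^9*y^15, x^5*y^16, x^3*y^18, x^2*y^20, y^21
Corners: xy^20, x^2y^19, x^4y^17, x^8y^15, x^9y^14, x^12y^8, x^13y^4
Socle dim=7


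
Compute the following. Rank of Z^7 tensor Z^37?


rank(M(x)N) = rank(M)*rank(N)
7*37 = 259


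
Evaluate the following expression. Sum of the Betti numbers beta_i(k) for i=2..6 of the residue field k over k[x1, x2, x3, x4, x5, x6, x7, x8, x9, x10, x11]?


Koszul resolution: beta_i(k)=C(n,i), n=11
C(11,2)=55, C(11,3)=165, C(11,4)=330, C(11,5)=462, C(11,6)=462
Sum=1474


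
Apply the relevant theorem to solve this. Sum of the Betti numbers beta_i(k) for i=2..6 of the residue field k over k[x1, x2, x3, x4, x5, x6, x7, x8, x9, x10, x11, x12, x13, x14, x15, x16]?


Koszul resolution: beta_i(k)=C(n,i), n=16
C(16,2)=120, C(16,3)=560, C(16,4)=1820, C(16,5)=4368, C(16,6)=8008
Sum=14876


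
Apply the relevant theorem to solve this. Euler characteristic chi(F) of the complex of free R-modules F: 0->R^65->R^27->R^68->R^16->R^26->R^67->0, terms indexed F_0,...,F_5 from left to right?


chi = sum (-1)^i * rank:
(-1)^0*65=65
(-1)^1*27=-27
(-1)^2*68=68
(-1)^3*16=-16
(-1)^4*26=26
(-1)^5*67=-67
chi=49


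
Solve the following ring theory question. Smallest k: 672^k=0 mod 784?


672^k mod 784:
k=1: 672
k=2: 0
First zero at k = 2


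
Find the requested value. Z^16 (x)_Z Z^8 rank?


rank(M(x)N) = rank(M)*rank(N)
16*8 = 128


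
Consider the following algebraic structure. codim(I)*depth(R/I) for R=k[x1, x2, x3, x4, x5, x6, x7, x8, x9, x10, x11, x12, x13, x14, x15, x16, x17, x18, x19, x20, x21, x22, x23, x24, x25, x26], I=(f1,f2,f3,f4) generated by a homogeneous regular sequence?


codim=4, depth=dim(R/I)=26-4=22
Product=4*22=88


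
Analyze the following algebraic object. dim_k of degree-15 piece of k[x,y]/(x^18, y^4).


k[x,y], I = (x^18, y^4), d = 15
Need i < 18 and d-i < 4.
Range: 12 <= i <= 15.
H(15) = 4


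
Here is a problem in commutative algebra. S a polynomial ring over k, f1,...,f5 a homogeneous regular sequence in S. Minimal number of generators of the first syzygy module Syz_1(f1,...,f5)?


Regular sequence => Koszul complex is the minimal free resolution.
Syz_1 minimally generated by Koszul relations f_i*e_j - f_j*e_i (i<j): mu(Syz_1) = beta_2 = C(m,2) = m(m-1)/2
m=5
5*4/2 = 10


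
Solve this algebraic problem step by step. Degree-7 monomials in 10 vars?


C(d+n-1,n-1)=C(16,9)=11440


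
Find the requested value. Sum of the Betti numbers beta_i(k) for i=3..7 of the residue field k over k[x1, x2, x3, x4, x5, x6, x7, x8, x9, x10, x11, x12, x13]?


Koszul resolution: beta_i(k)=C(n,i), n=13
C(13,3)=286, C(13,4)=715, C(13,5)=1287, C(13,6)=1716, C(13,7)=1716
Sum=5720


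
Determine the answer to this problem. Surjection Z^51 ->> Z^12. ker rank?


rank(ker) = 51-12 = 39


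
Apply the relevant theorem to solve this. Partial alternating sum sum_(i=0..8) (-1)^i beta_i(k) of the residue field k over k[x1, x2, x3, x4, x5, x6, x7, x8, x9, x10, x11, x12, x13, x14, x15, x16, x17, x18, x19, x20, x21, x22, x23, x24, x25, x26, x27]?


Koszul resolution: beta_i(k)=C(n,i), n=27
sum_(i=0..p) (-1)^i C(n,i) = (-1)^p C(n-1,p)
(-1)^8*C(26,8) = (-1)^8*1562275 = 1562275


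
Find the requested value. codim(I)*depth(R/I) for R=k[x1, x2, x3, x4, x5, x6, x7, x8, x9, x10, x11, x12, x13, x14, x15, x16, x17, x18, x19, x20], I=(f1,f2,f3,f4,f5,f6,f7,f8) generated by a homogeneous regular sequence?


codim=8, depth=dim(R/I)=20-8=12
Product=8*12=96


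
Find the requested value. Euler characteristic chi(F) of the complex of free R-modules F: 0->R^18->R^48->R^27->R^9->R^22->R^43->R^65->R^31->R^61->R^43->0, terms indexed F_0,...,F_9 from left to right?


chi = sum (-1)^i * rank:
(-1)^0*18=18
(-1)^1*48=-48
(-1)^2*27=27
(-1)^3*9=-9
(-1)^4*22=22
(-1)^5*43=-43
(-1)^6*65=65
(-1)^7*31=-31
(-1)^8*61=61
(-1)^9*43=-43
chi=19


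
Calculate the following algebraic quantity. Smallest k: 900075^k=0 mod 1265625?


900075^k mod 1265625:
k=1: 900075
k=2: 849375
k=3: 421875
k=4: 0
First zero at k = 4


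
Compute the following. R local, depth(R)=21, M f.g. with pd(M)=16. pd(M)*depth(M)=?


pd+depth=21
depth=21-16=5
pd*depth=16*5=80


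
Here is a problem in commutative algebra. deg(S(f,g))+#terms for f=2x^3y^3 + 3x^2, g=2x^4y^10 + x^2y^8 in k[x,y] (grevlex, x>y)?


LT(f)=2x^3y^3, LT(g)=2x^4y^10
lcm(LM)=x^4y^10
S(f,g) (scaled by 4 to clear denominators) = 2xy^7*f - 2*g = 6x^3y^7 - 2x^2y^8
2 terms, deg 10.
10+2=12


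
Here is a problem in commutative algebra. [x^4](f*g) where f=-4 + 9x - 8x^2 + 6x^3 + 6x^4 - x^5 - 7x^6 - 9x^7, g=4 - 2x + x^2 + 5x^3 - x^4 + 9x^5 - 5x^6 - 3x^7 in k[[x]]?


[x^4] = sum a_i*b_j, i+j=4
  -4*-1=4
  9*5=45
  -8*1=-8
  6*-2=-12
  6*4=24
Sum=53


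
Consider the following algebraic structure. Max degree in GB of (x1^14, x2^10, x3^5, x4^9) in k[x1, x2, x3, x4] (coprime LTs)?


Pure powers, coprime LTs => already GB.
Degrees: 14, 10, 5, 9
Max=14


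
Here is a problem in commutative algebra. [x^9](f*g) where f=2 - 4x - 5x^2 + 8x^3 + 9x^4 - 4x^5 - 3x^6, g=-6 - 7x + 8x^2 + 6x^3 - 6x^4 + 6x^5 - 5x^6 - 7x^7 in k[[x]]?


[x^9] = sum a_i*b_j, i+j=9
  -5*-7=35
  8*-5=-40
  9*6=54
  -4*-6=24
  -3*6=-18
Sum=55


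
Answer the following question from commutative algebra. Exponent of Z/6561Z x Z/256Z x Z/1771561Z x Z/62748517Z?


Exponent = lcm of the cyclic orders; pairwise coprime => product.
3^8*2^8*11^6*13^7=6561*256*1771561*62748517=186710860357060545792


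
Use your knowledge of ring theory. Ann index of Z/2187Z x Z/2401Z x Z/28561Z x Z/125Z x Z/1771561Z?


Exponent = lcm of the cyclic orders; pairwise coprime => product.
3^7*7^4*13^4*5^3*11^6=2187*2401*28561*125*1771561=33210887102596578375


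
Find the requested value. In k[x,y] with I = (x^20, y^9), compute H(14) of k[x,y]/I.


k[x,y], I = (x^20, y^9), d = 14
Need i < 20 and d-i < 9.
Range: 6 <= i <= 14.
H(14) = 9


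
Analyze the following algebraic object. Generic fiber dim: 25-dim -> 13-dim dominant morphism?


dim(fiber)=dim(X)-dim(Y)=25-13=12


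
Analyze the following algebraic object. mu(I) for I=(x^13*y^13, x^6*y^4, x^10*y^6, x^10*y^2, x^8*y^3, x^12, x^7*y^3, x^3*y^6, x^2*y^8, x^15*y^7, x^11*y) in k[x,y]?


Remove redundant (divisible by others).
x^15*y^7 redundant.
x^10*y^6 redundant.
x^13*y^13 redundant.
x^8*y^3 redundant.
Min: x^12, x^11*y, x^10*y^2, x^7*y^3, x^6*y^4, x^3*y^6, x^2*y^8
Count=7


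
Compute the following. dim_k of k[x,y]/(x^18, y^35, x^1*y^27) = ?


k[x,y]/I, I = (x^18, y^35, x^1*y^27)
Rect: 18x35=630. Corner: (18-1)x(35-27)=136.
dim = 630-136 = 494


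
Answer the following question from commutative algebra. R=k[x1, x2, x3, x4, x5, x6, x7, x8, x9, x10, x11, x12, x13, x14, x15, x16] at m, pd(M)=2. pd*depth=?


pd+depth=16
depth=16-2=14
pd*depth=2*14=28


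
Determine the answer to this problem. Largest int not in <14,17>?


gcd(14,17)=1 => F=ab-a-b=14*17-14-17=238-31=207


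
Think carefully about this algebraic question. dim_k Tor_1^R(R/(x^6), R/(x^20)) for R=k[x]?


Tor_1(R/I,R/J)=(I cap J)/IJ=(x^20)/(x^26)
dim=26-20=min(6,20)=6


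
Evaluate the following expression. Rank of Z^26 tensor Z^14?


rank(M(x)N) = rank(M)*rank(N)
26*14 = 364


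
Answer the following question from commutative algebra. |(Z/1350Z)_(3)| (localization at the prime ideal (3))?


3-primary part: 1350=3^3*50
Size=3^3=27


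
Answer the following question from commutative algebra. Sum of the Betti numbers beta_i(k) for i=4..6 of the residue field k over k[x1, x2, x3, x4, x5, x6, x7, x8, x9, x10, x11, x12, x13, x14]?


Koszul resolution: beta_i(k)=C(n,i), n=14
C(14,4)=1001, C(14,5)=2002, C(14,6)=3003
Sum=6006


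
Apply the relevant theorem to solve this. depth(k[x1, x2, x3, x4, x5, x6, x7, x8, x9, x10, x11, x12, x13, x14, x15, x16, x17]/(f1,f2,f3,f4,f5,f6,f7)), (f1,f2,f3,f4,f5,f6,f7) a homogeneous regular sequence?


depth(R)=17
depth(R/I)=17-7=10


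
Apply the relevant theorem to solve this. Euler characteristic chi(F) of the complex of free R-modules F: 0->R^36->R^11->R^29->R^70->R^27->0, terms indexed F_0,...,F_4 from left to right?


chi = sum (-1)^i * rank:
(-1)^0*36=36
(-1)^1*11=-11
(-1)^2*29=29
(-1)^3*70=-70
(-1)^4*27=27
chi=11


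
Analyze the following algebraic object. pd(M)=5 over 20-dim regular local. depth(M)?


pd+depth=depth(R)=20
depth=20-5=15


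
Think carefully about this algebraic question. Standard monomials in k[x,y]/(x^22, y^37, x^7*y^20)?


k[x,y]/I, I = (x^22, y^37, x^7*y^20)
Rect: 22x37=814. Corner: (22-7)x(37-20)=255.
dim = 814-255 = 559


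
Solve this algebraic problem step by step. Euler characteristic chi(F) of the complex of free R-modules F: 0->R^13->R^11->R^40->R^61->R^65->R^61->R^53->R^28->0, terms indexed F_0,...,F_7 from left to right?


chi = sum (-1)^i * rank:
(-1)^0*13=13
(-1)^1*11=-11
(-1)^2*40=40
(-1)^3*61=-61
(-1)^4*65=65
(-1)^5*61=-61
(-1)^6*53=53
(-1)^7*28=-28
chi=10


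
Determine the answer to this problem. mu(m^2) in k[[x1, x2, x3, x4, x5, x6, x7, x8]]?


C(n+d-1,d)=C(9,2)=36


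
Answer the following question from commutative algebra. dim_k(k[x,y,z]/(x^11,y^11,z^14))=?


Basis: x^iy^jz^k, i<11,j<11,k<14
11*11*14=1694


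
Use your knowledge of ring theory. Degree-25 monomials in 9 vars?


C(d+n-1,n-1)=C(33,8)=13884156


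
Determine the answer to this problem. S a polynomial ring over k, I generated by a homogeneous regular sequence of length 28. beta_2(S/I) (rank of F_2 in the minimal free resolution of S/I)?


Regular sequence => Koszul complex is the minimal free resolution.
Syz_1 minimally generated by Koszul relations f_i*e_j - f_j*e_i (i<j): mu(Syz_1) = beta_2 = C(m,2) = m(m-1)/2
m=28
28*27/2 = 378


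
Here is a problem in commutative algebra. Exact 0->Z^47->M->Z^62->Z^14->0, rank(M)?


Alt sum=0:
(-1)^0*47 + (-1)^1*? + (-1)^2*62 + (-1)^3*14=0
rank(M)=95


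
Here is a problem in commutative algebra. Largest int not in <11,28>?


gcd(11,28)=1 => F=ab-a-b=11*28-11-28=308-39=269


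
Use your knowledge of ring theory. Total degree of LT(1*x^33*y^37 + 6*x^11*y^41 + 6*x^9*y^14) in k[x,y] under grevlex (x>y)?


LT: 1*x^33*y^37
deg_x=33, deg_y=37
Total=33+37=70


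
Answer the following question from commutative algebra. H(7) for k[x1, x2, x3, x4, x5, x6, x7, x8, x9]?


C(d+n-1,n-1)=C(15,8)=6435


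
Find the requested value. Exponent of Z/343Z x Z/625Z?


Exponent = lcm of the cyclic orders; pairwise coprime => product.
7^3*5^4=343*625=214375


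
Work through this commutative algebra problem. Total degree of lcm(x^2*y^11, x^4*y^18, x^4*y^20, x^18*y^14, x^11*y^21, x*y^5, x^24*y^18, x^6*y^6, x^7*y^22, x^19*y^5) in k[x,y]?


lcm = componentwise max:
x: max(2,4,4,18,11,1,24,6,7,19)=24
y: max(11,18,20,14,21,5,18,6,22,5)=22
Total=24+22=46


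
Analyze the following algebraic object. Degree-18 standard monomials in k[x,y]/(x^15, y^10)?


k[x,y], I = (x^15, y^10), d = 18
Need i < 15 and d-i < 10.
Range: 9 <= i <= 14.
H(18) = 6


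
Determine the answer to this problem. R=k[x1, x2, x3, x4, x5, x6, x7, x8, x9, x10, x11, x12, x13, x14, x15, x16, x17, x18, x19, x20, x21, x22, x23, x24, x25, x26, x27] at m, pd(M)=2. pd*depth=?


pd+depth=27
depth=27-2=25
pd*depth=2*25=50


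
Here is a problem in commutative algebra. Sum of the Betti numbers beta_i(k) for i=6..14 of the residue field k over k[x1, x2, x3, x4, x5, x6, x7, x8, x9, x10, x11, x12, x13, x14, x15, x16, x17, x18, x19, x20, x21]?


Koszul resolution: beta_i(k)=C(n,i), n=21
C(21,6)=54264, C(21,7)=116280, C(21,8)=203490, C(21,9)=293930, C(21,10)=352716, C(21,11)=352716, C(21,12)=293930, C(21,13)=203490, C(21,14)=116280
Sum=1987096


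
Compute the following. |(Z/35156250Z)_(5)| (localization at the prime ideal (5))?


5-primary part: 35156250=5^9*18
Size=5^9=1953125


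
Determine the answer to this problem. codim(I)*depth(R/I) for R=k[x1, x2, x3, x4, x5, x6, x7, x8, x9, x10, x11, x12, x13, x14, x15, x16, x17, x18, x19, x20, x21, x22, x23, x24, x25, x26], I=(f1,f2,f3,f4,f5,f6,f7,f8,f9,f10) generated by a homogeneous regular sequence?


codim=10, depth=dim(R/I)=26-10=16
Product=10*16=160


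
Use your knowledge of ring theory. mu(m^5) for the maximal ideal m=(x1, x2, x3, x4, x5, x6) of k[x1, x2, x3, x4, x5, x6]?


Graded Nakayama: mu(m^d) = dim_k (m^d/m^(d+1)) = #degree-5 monomials in 6 vars
C(n+d-1,d)=C(10,5)=252


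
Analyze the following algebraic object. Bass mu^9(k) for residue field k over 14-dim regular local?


C(n,i)=C(14,9)=2002


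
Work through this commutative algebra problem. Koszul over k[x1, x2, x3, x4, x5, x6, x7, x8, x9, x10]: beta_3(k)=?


C(n,i)=C(10,3)=120


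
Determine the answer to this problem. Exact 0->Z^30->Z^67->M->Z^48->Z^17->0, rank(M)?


Alt sum=0:
(-1)^0*30 + (-1)^1*67 + (-1)^2*? + (-1)^3*48 + (-1)^4*17=0
rank(M)=68


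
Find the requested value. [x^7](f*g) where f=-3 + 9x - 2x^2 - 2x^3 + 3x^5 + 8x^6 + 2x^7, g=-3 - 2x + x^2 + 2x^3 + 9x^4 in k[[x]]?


[x^7] = sum a_i*b_j, i+j=7
  -2*9=-18
  3*1=3
  8*-2=-16
  2*-3=-6
Sum=-37


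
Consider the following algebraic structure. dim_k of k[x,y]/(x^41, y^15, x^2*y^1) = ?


k[x,y]/I, I = (x^41, y^15, x^2*y^1)
Rect: 41x15=615. Corner: (41-2)x(15-1)=546.
dim = 615-546 = 69


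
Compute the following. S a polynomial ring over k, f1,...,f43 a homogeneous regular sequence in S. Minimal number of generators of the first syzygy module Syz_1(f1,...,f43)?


Regular sequence => Koszul complex is the minimal free resolution.
Syz_1 minimally generated by Koszul relations f_i*e_j - f_j*e_i (i<j): mu(Syz_1) = beta_2 = C(m,2) = m(m-1)/2
m=43
43*42/2 = 903


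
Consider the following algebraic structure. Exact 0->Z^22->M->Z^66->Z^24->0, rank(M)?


Alt sum=0:
(-1)^0*22 + (-1)^1*? + (-1)^2*66 + (-1)^3*24=0
rank(M)=64


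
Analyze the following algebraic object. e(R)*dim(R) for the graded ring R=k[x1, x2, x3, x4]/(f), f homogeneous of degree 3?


e(R)=deg(f)=3, dim(R)=4-1=3
e*dim=3*3=9


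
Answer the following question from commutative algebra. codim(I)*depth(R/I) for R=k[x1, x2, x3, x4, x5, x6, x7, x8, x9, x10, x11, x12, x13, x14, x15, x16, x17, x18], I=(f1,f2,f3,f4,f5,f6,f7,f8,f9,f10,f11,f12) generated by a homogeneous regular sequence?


codim=12, depth=dim(R/I)=18-12=6
Product=12*6=72


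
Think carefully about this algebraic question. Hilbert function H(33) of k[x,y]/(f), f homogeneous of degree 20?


H(t)=d for t>=d-1.
d=20, t=33
H(33)=20


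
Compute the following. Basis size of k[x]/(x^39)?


Basis: 1,x,...,x^38
dim=39


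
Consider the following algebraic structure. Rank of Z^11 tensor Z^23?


rank(M(x)N) = rank(M)*rank(N)
11*23 = 253


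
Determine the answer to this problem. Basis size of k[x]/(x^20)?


Basis: 1,x,...,x^19
dim=20


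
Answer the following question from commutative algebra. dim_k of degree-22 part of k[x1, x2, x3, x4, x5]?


C(d+n-1,n-1)=C(26,4)=14950


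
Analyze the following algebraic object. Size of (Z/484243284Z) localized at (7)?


7-primary part: 484243284=7^9*12
Size=7^9=40353607


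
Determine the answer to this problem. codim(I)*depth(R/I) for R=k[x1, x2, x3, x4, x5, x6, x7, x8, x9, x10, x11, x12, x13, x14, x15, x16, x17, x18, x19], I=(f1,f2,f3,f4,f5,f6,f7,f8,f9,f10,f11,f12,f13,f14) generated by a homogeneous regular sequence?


codim=14, depth=dim(R/I)=19-14=5
Product=14*5=70


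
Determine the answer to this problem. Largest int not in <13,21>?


gcd(13,21)=1 => F=ab-a-b=13*21-13-21=273-34=239


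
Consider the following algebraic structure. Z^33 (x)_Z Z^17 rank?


rank(M(x)N) = rank(M)*rank(N)
33*17 = 561


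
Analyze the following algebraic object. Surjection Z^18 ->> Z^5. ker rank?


rank(ker) = 18-5 = 13


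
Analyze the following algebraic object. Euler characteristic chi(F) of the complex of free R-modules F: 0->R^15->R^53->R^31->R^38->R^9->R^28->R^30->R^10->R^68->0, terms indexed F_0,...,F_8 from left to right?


chi = sum (-1)^i * rank:
(-1)^0*15=15
(-1)^1*53=-53
(-1)^2*31=31
(-1)^3*38=-38
(-1)^4*9=9
(-1)^5*28=-28
(-1)^6*30=30
(-1)^7*10=-10
(-1)^8*68=68
chi=24


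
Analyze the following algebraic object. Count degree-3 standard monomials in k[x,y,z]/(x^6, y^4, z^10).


Need i<6, j<4, k<10 with i+j+k=3.
For each i, j ranges over max(0,3-i-9)..min(3,3-i):
  i=0: j in [0,3] -> 4
  i=1: j in [0,2] -> 3
  i=2: j in [0,1] -> 2
  i=3: j in [0,0] -> 1
H(3) = 4+3+2+1 = 10


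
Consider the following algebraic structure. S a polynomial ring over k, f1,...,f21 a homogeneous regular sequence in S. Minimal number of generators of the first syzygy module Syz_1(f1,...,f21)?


Regular sequence => Koszul complex is the minimal free resolution.
Syz_1 minimally generated by Koszul relations f_i*e_j - f_j*e_i (i<j): mu(Syz_1) = beta_2 = C(m,2) = m(m-1)/2
m=21
21*20/2 = 210
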